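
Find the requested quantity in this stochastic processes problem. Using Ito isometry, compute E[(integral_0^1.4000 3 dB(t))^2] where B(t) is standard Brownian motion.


By Ito isometry: E[(int f dB)^2] = int f^2 dt
= 3^2 * 1.4000
= 9 * 1.4000 = 12.6000

12.6000


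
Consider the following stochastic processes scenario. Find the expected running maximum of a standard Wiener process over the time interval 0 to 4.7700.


E(max B(s)) = sqrt(2t/pi)
= sqrt(2*4.7700/pi)
= sqrt(3.0367)
= 1.7426

1.7426


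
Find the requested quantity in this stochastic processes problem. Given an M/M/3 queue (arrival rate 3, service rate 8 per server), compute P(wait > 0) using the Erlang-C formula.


a = lambda/mu = 0.3750
rho = a/c = 0.1250
Erlang-C formula applied:
C(c,a) = 0.0069

0.0069


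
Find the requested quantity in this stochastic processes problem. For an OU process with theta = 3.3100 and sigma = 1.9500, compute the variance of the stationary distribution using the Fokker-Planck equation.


Stationary variance = sigma^2 / (2*theta)
= 1.9500^2 / (2*3.3100)
= 3.8025 / 6.6200
= 0.5744

0.5744


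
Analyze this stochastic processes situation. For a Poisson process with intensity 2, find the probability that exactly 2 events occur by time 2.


P(N(t)=k) = (lambda*t)^k * exp(-lambda*t) / k!
lambda*t = 4
= 4^2 * exp(-4) / 2!
= 16 * 0.0183 / 2
= 0.1465

0.1465


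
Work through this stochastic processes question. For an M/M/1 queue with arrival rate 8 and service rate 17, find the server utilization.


rho = lambda/mu
= 8/17
= 0.4706

0.4706


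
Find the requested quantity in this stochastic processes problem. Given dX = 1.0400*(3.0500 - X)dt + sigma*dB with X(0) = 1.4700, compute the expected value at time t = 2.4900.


E[X(t)] = mu + (X(0) - mu)*exp(-theta*t)
= 3.0500 + (1.4700 - 3.0500)*exp(-1.0400*2.4900)
= 3.0500 + -1.5800 * 0.0751
= 2.9314

2.9314


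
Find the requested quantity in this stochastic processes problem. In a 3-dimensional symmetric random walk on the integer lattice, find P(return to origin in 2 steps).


P(return in 2 steps) = P(reverse first step) = 1/(2d)
= 1/6
= 0.1667

0.1667


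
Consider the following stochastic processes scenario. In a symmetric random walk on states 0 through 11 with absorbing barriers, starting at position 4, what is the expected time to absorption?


For symmetric RW on 0,...,N with absorbing barriers, E(i) = i*(N-i)
E(4) = 4 * 7 = 28

28


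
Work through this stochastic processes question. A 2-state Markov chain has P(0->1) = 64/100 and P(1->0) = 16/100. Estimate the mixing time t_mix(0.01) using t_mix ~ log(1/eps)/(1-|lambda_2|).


lambda_2 = |1 - p01 - p10| = |1 - 0.6400 - 0.1600| = 0.2000
t_mix ~ log(1/eps)/(1 - |lambda_2|)
= log(100)/(1 - 0.2000) = 4.6052/0.8000
= 5.7565

5.7565


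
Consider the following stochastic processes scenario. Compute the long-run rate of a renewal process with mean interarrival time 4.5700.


Long-run renewal rate = 1/E(X)
= 1/4.5700
= 0.2188

0.2188


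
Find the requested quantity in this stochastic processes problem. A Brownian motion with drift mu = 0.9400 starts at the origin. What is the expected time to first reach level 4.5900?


Expected first passage time = a/mu
= 4.5900/0.9400
= 4.8830

4.8830


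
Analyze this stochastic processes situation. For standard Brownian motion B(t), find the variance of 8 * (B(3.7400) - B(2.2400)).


Var(alpha*(B(t)-B(s))) = alpha^2 * (t-s)
= 8^2 * (3.7400 - 2.2400)
= 64 * 1.5000
= 96.0000

96.0000


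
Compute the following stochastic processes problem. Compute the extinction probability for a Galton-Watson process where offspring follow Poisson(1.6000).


Since mu = 1.6000 > 1, extinction prob q < 1.
Solve s = exp(mu*(s-1)) iteratively.
q = 0.3580

0.3580


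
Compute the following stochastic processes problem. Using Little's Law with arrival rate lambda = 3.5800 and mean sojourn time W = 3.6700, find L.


Little's Law: L = lambda * W
= 3.5800 * 3.6700
= 13.1386

13.1386


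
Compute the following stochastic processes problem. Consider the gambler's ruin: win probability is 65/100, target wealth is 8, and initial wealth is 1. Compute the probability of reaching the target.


Gambler's ruin formula:
r = q/p = 0.3500/0.6500 = 0.5385
P(win) = (1 - r^i)/(1 - r^N)
= (1 - 0.5385^1)/(1 - 0.5385^8)
= 0.4648

0.4648


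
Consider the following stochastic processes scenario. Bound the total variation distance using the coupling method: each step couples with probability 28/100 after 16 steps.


TV distance bound <= (1-delta)^n
= (1 - 0.2800)^16
= 0.7200^16
= 0.0052

0.0052


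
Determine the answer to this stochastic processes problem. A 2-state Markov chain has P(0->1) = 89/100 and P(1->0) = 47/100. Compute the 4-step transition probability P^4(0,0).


Computing P^4 by matrix multiplication.
P = [[0.1100, 0.8900], [0.4700, 0.5300]]
After raising P to the power 4:
P^4(0,0) = 0.3566

0.3566


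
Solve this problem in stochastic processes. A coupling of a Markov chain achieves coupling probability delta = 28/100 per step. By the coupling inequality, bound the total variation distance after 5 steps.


TV distance bound <= (1-delta)^n
= (1 - 0.2800)^5
= 0.7200^5
= 0.1935

0.1935


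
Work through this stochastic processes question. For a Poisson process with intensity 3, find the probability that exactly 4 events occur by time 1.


P(N(t)=k) = (lambda*t)^k * exp(-lambda*t) / k!
lambda*t = 3
= 3^4 * exp(-3) / 4!
= 81 * 0.0498 / 24
= 0.1680

0.1680


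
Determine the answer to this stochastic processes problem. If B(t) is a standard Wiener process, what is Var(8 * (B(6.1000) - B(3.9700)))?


Var(alpha*(B(t)-B(s))) = alpha^2 * (t-s)
= 8^2 * (6.1000 - 3.9700)
= 64 * 2.1300
= 136.3200

136.3200


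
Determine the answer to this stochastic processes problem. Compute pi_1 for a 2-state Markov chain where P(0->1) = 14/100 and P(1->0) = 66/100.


Stationary distribution: pi_0 = p10/(p01+p10), pi_1 = p01/(p01+p10)
p01 = 0.1400, p10 = 0.6600
pi_1 = 0.1750

0.1750


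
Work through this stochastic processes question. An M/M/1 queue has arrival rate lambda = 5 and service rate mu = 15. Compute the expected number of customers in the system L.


rho = 5/15 = 0.3333
L = rho/(1-rho)
= 0.3333/0.6667
= 0.5000

0.5000


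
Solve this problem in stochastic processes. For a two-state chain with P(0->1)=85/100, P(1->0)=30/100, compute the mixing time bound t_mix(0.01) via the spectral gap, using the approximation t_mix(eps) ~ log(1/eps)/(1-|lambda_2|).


lambda_2 = |1 - p01 - p10| = |1 - 0.8500 - 0.3000| = 0.1500
t_mix ~ log(1/eps)/(1 - |lambda_2|)
= log(100)/(1 - 0.1500) = 4.6052/0.8500
= 5.4178

5.4178


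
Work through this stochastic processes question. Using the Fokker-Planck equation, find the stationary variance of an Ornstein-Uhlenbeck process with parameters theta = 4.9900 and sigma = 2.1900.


Stationary variance = sigma^2 / (2*theta)
= 2.1900^2 / (2*4.9900)
= 4.7961 / 9.9800
= 0.4806

0.4806


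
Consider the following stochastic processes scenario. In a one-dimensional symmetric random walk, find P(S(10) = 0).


P(S(10) = 0) = C(10,5) / 4^5
= 252 / 1024
= 0.2461

0.2461


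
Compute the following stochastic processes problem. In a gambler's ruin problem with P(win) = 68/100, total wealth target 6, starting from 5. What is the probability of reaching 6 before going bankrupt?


Gambler's ruin formula:
r = q/p = 0.3200/0.6800 = 0.4706
P(win) = (1 - r^i)/(1 - r^N)
= (1 - 0.4706^5)/(1 - 0.4706^6)
= 0.9876

0.9876


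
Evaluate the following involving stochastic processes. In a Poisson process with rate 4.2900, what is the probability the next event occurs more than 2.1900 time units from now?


P(X > t) = exp(-lambda * t)
= exp(-4.2900 * 2.1900)
= exp(-9.3951) = 8.3130e-05

8.3130e-05


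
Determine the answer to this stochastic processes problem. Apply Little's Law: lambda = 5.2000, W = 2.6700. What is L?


Little's Law: L = lambda * W
= 5.2000 * 2.6700
= 13.8840

13.8840


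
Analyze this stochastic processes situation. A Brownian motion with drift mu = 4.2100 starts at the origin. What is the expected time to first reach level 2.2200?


Expected first passage time = a/mu
= 2.2200/4.2100
= 0.5273

0.5273


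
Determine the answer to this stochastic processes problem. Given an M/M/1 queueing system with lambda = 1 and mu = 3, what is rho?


rho = lambda/mu
= 1/3
= 0.3333

0.3333


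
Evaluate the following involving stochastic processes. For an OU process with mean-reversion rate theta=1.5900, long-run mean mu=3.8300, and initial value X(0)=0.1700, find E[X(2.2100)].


E[X(t)] = mu + (X(0) - mu)*exp(-theta*t)
= 3.8300 + (0.1700 - 3.8300)*exp(-1.5900*2.2100)
= 3.8300 + -3.6600 * 0.0298
= 3.7210

3.7210


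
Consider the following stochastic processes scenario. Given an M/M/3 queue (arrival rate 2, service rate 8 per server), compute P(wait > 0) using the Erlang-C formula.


a = lambda/mu = 0.2500
rho = a/c = 0.0833
Erlang-C formula applied:
C(c,a) = 0.0022

0.0022


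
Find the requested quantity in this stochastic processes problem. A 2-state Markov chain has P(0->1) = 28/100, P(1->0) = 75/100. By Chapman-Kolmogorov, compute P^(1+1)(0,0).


P^2 = P^1 * P^1
Computing via matrix multiplication of the transition matrix.
Entry (0,0) of P^2 = 0.7284

0.7284


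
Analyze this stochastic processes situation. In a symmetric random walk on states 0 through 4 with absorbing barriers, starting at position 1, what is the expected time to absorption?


For symmetric RW on 0,...,N with absorbing barriers, E(i) = i*(N-i)
E(1) = 1 * 3 = 3

3


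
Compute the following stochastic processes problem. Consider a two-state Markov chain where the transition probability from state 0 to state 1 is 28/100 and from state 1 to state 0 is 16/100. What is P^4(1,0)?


Computing P^4 by matrix multiplication.
P = [[0.7200, 0.2800], [0.1600, 0.8400]]
After raising P to the power 4:
P^4(1,0) = 0.3279

0.3279


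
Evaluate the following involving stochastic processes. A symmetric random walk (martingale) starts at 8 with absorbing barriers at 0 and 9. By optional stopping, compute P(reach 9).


By optional stopping theorem: E(M at tau) = M(0) = 8
P(hit 9)*9 + P(hit 0)*0 = 8
P(hit 9) = (8 - 0)/(9 - 0) = 8/9 = 0.8889

0.8889


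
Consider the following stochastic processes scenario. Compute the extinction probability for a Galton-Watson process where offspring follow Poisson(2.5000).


Since mu = 2.5000 > 1, extinction prob q < 1.
Solve s = exp(mu*(s-1)) iteratively.
q = 0.1074

0.1074


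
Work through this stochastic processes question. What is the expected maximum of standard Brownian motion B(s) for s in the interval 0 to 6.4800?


E(max B(s)) = sqrt(2t/pi)
= sqrt(2*6.4800/pi)
= sqrt(4.1253)
= 2.0311

2.0311


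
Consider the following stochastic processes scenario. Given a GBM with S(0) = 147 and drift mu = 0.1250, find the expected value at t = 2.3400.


E[S(t)] = S(0) * exp(mu * t)
= 147 * exp(0.1250 * 2.3400)
= 147 * 1.3398
= 196.9466

196.9466


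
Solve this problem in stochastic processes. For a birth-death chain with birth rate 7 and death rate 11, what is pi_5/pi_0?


For birth-death process, pi_n/pi_0 = (lambda/mu)^n
= (7/11)^5
= 0.1044

0.1044


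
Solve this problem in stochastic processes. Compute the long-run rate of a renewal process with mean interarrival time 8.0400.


Long-run renewal rate = 1/E(X)
= 1/8.0400
= 0.1244

0.1244


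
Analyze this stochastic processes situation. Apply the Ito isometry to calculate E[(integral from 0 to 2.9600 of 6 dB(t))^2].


By Ito isometry: E[(int f dB)^2] = int f^2 dt
= 6^2 * 2.9600
= 36 * 2.9600 = 106.5600

106.5600


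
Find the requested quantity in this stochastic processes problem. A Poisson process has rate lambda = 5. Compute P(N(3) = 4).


P(N(t)=k) = (lambda*t)^k * exp(-lambda*t) / k!
lambda*t = 15
= 15^4 * exp(-15) / 4!
= 50625 * 3.0590e-07 / 24
= 6.4526e-04

6.4526e-04


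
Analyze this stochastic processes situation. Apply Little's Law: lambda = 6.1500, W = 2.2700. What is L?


Little's Law: L = lambda * W
= 6.1500 * 2.2700
= 13.9605

13.9605


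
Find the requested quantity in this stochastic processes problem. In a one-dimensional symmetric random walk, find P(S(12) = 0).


P(S(12) = 0) = C(12,6) / 4^6
= 924 / 4096
= 0.2256

0.2256


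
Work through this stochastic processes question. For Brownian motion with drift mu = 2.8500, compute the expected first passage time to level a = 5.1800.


Expected first passage time = a/mu
= 5.1800/2.8500
= 1.8175

1.8175


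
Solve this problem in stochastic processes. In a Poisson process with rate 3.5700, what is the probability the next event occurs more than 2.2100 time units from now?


P(X > t) = exp(-lambda * t)
= exp(-3.5700 * 2.2100)
= exp(-7.8897) = 3.7458e-04

3.7458e-04


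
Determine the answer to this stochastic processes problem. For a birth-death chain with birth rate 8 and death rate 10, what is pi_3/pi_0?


For birth-death process, pi_n/pi_0 = (lambda/mu)^n
= (8/10)^3
= 0.5120

0.5120


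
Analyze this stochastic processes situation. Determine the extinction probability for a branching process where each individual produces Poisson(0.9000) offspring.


Since mu = 0.9000 <= 1, extinction probability = 1.

1.0000


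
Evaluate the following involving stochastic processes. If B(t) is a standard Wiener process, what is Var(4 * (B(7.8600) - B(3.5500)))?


Var(alpha*(B(t)-B(s))) = alpha^2 * (t-s)
= 4^2 * (7.8600 - 3.5500)
= 16 * 4.3100
= 68.9600

68.9600


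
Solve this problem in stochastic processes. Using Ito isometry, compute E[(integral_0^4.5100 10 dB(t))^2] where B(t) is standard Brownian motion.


By Ito isometry: E[(int f dB)^2] = int f^2 dt
= 10^2 * 4.5100
= 100 * 4.5100 = 451.0000

451.0000


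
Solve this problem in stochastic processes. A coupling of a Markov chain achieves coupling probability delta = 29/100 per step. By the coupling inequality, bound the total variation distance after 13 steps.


TV distance bound <= (1-delta)^n
= (1 - 0.2900)^13
= 0.7100^13
= 0.0117

0.0117


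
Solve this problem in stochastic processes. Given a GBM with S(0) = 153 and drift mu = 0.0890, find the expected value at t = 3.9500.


E[S(t)] = S(0) * exp(mu * t)
= 153 * exp(0.0890 * 3.9500)
= 153 * 1.4213
= 217.4541

217.4541


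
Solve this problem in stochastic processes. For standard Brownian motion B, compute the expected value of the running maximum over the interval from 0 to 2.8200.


E(max B(s)) = sqrt(2t/pi)
= sqrt(2*2.8200/pi)
= sqrt(1.7953)
= 1.3399

1.3399


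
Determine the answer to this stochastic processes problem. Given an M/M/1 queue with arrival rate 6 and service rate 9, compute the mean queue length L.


rho = 6/9 = 0.6667
L = rho/(1-rho)
= 0.6667/0.3333
= 2.0000

2.0000


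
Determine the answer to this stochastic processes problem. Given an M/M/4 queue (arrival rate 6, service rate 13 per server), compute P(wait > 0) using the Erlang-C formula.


a = lambda/mu = 0.4615
rho = a/c = 0.1154
Erlang-C formula applied:
C(c,a) = 0.0013

0.0013


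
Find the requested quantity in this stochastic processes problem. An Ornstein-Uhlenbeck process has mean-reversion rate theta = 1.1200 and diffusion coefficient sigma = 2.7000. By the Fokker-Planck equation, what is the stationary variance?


Stationary variance = sigma^2 / (2*theta)
= 2.7000^2 / (2*1.1200)
= 7.2900 / 2.2400
= 3.2545

3.2545


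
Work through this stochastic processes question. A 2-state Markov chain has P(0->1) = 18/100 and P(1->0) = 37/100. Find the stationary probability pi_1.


Stationary distribution: pi_0 = p10/(p01+p10), pi_1 = p01/(p01+p10)
p01 = 0.1800, p10 = 0.3700
pi_1 = 0.3273

0.3273


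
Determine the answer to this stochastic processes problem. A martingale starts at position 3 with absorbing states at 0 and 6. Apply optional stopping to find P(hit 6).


By optional stopping theorem: E(M at tau) = M(0) = 3
P(hit 6)*6 + P(hit 0)*0 = 3
P(hit 6) = (3 - 0)/(6 - 0) = 1/2 = 0.5000

0.5000


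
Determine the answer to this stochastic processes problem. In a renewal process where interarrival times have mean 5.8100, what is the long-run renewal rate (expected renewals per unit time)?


Long-run renewal rate = 1/E(X)
= 1/5.8100
= 0.1721

0.1721


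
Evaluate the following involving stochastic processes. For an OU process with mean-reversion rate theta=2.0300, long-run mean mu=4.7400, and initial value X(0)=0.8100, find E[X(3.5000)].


E[X(t)] = mu + (X(0) - mu)*exp(-theta*t)
= 4.7400 + (0.8100 - 4.7400)*exp(-2.0300*3.5000)
= 4.7400 + -3.9300 * 8.2099e-04
= 4.7368

4.7368


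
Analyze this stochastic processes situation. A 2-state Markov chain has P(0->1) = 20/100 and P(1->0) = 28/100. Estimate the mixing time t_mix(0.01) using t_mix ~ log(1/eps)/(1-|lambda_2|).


lambda_2 = |1 - p01 - p10| = |1 - 0.2000 - 0.2800| = 0.5200
t_mix ~ log(1/eps)/(1 - |lambda_2|)
= log(100)/(1 - 0.5200) = 4.6052/0.4800
= 9.5941

9.5941


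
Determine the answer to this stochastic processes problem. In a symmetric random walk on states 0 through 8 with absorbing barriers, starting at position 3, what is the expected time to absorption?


For symmetric RW on 0,...,N with absorbing barriers, E(i) = i*(N-i)
E(3) = 3 * 5 = 15

15


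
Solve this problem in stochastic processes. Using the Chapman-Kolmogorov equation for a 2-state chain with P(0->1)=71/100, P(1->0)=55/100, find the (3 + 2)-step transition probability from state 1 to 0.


P^5 = P^3 * P^2
Computing via matrix multiplication of the transition matrix.
Entry (1,0) of P^5 = 0.4370

0.4370


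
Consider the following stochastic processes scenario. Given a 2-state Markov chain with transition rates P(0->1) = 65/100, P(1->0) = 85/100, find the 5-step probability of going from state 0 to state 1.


Computing P^5 by matrix multiplication.
P = [[0.3500, 0.6500], [0.8500, 0.1500]]
After raising P to the power 5:
P^5(0,1) = 0.4469

0.4469


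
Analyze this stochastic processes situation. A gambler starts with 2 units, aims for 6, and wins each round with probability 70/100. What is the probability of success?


Gambler's ruin formula:
r = q/p = 0.3000/0.7000 = 0.4286
P(win) = (1 - r^i)/(1 - r^N)
= (1 - 0.4286^2)/(1 - 0.4286^6)
= 0.8214

0.8214


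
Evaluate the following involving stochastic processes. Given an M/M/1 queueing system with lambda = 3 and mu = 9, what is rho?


rho = lambda/mu
= 3/9
= 0.3333

0.3333


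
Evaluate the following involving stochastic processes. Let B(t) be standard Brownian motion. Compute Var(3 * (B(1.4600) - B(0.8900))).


Var(alpha*(B(t)-B(s))) = alpha^2 * (t-s)
= 3^2 * (1.4600 - 0.8900)
= 9 * 0.5700
= 5.1300

5.1300


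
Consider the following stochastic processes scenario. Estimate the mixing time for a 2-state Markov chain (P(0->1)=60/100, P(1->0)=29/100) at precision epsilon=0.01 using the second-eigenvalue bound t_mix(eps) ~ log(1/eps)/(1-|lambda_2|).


lambda_2 = |1 - p01 - p10| = |1 - 0.6000 - 0.2900| = 0.1100
t_mix ~ log(1/eps)/(1 - |lambda_2|)
= log(100)/(1 - 0.1100) = 4.6052/0.8900
= 5.1743

5.1743


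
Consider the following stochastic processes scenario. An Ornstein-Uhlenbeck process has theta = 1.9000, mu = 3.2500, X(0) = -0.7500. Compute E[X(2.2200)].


E[X(t)] = mu + (X(0) - mu)*exp(-theta*t)
= 3.2500 + (-0.7500 - 3.2500)*exp(-1.9000*2.2200)
= 3.2500 + -4.0000 * 0.0147
= 3.1911

3.1911


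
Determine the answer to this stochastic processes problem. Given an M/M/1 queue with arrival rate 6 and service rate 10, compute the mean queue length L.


rho = 6/10 = 0.6000
L = rho/(1-rho)
= 0.6000/0.4000
= 1.5000

1.5000


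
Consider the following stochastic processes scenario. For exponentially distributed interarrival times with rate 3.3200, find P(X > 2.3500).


P(X > t) = exp(-lambda * t)
= exp(-3.3200 * 2.3500)
= exp(-7.8020) = 4.0892e-04

4.0892e-04


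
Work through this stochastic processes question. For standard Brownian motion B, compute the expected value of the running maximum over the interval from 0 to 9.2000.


E(max B(s)) = sqrt(2t/pi)
= sqrt(2*9.2000/pi)
= sqrt(5.8569)
= 2.4201

2.4201


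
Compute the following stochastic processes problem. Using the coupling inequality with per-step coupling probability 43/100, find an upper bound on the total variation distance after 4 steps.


TV distance bound <= (1-delta)^n
= (1 - 0.4300)^4
= 0.5700^4
= 0.1056

0.1056


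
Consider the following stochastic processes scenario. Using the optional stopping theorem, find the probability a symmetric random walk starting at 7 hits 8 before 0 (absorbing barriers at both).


By optional stopping theorem: E(M at tau) = M(0) = 7
P(hit 8)*8 + P(hit 0)*0 = 7
P(hit 8) = (7 - 0)/(8 - 0) = 7/8 = 0.8750

0.8750


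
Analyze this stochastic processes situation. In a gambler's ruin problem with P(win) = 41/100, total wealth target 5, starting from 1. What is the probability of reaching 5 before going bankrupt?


Gambler's ruin formula:
r = q/p = 0.5900/0.4100 = 1.4390
P(win) = (1 - r^i)/(1 - r^N)
= (1 - 1.4390^1)/(1 - 1.4390^5)
= 0.0849

0.0849


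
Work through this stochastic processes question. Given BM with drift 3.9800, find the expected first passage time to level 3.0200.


Expected first passage time = a/mu
= 3.0200/3.9800
= 0.7588

0.7588


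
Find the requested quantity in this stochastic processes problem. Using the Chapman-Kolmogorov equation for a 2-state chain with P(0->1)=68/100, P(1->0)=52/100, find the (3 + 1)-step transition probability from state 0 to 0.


P^4 = P^3 * P^1
Computing via matrix multiplication of the transition matrix.
Entry (0,0) of P^4 = 0.4342

0.4342


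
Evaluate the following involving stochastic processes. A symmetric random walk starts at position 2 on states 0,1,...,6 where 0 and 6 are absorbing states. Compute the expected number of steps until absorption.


For symmetric RW on 0,...,N with absorbing barriers, E(i) = i*(N-i)
E(2) = 2 * 4 = 8

8


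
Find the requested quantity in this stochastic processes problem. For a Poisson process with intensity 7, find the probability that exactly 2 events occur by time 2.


P(N(t)=k) = (lambda*t)^k * exp(-lambda*t) / k!
lambda*t = 14
= 14^2 * exp(-14) / 2!
= 196 * 8.3153e-07 / 2
= 8.1490e-05

8.1490e-05


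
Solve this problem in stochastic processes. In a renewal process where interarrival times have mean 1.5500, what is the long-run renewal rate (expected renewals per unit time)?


Long-run renewal rate = 1/E(X)
= 1/1.5500
= 0.6452

0.6452


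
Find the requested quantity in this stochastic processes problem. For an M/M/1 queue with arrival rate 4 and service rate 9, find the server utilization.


rho = lambda/mu
= 4/9
= 0.4444

0.4444


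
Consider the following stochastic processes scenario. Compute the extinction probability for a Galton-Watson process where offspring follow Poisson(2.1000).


Since mu = 2.1000 > 1, extinction prob q < 1.
Solve s = exp(mu*(s-1)) iteratively.
q = 0.1779

0.1779


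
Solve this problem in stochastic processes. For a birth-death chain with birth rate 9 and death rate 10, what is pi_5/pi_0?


For birth-death process, pi_n/pi_0 = (lambda/mu)^n
= (9/10)^5
= 0.5905

0.5905


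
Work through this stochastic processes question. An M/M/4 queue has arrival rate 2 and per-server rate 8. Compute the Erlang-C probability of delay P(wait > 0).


a = lambda/mu = 0.2500
rho = a/c = 0.0625
Erlang-C formula applied:
C(c,a) = 1.3521e-04

1.3521e-04


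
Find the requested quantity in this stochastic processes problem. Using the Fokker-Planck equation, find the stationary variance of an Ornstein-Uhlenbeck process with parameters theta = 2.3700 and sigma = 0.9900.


Stationary variance = sigma^2 / (2*theta)
= 0.9900^2 / (2*2.3700)
= 0.9801 / 4.7400
= 0.2068

0.2068


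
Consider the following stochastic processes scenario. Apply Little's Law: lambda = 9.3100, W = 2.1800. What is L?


Little's Law: L = lambda * W
= 9.3100 * 2.1800
= 20.2958

20.2958


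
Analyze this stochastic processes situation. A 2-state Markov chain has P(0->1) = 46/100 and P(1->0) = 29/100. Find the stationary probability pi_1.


Stationary distribution: pi_0 = p10/(p01+p10), pi_1 = p01/(p01+p10)
p01 = 0.4600, p10 = 0.2900
pi_1 = 0.6133

0.6133


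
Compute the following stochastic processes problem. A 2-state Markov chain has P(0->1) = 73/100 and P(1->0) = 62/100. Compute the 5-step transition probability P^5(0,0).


Computing P^5 by matrix multiplication.
P = [[0.2700, 0.7300], [0.6200, 0.3800]]
After raising P to the power 5:
P^5(0,0) = 0.4564

0.4564


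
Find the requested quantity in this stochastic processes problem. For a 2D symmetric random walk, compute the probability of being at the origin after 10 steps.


P = C(10,5)^2 / 4^10
= 252^2 / 1048576
= 63504 / 1048576
= 0.0606

0.0606


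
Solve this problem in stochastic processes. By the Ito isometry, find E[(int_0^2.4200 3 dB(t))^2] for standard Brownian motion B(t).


By Ito isometry: E[(int f dB)^2] = int f^2 dt
= 3^2 * 2.4200
= 9 * 2.4200 = 21.7800

21.7800


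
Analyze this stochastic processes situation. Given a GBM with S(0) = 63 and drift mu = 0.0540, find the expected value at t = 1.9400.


E[S(t)] = S(0) * exp(mu * t)
= 63 * exp(0.0540 * 1.9400)
= 63 * 1.1104
= 69.9580

69.9580


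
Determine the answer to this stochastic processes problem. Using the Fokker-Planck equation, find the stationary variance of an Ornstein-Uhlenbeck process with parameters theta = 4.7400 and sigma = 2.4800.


Stationary variance = sigma^2 / (2*theta)
= 2.4800^2 / (2*4.7400)
= 6.1504 / 9.4800
= 0.6488

0.6488


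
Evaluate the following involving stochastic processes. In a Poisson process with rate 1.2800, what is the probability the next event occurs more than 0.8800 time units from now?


P(X > t) = exp(-lambda * t)
= exp(-1.2800 * 0.8800)
= exp(-1.1264) = 0.3242

0.3242


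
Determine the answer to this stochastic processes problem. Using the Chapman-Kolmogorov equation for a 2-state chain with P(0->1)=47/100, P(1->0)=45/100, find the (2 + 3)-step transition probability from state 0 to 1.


P^5 = P^2 * P^3
Computing via matrix multiplication of the transition matrix.
Entry (0,1) of P^5 = 0.5109

0.5109


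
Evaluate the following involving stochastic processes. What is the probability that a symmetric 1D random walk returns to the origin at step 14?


P(S(14) = 0) = C(14,7) / 4^7
= 3432 / 16384
= 0.2095

0.2095


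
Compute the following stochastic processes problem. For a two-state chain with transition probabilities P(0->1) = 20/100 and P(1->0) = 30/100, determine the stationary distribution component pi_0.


Stationary distribution: pi_0 = p10/(p01+p10), pi_1 = p01/(p01+p10)
p01 = 0.2000, p10 = 0.3000
pi_0 = 0.6000

0.6000


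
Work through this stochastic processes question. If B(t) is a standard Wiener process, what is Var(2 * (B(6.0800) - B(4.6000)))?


Var(alpha*(B(t)-B(s))) = alpha^2 * (t-s)
= 2^2 * (6.0800 - 4.6000)
= 4 * 1.4800
= 5.9200

5.9200


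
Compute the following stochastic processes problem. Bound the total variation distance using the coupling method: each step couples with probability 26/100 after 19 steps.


TV distance bound <= (1-delta)^n
= (1 - 0.2600)^19
= 0.7400^19
= 0.0033

0.0033


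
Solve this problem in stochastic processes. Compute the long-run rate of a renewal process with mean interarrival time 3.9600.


Long-run renewal rate = 1/E(X)
= 1/3.9600
= 0.2525

0.2525


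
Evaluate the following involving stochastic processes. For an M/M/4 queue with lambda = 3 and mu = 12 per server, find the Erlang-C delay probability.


a = lambda/mu = 0.2500
rho = a/c = 0.0625
Erlang-C formula applied:
C(c,a) = 1.3521e-04

1.3521e-04


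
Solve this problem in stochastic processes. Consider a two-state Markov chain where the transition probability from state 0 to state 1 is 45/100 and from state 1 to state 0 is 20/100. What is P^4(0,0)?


Computing P^4 by matrix multiplication.
P = [[0.5500, 0.4500], [0.2000, 0.8000]]
After raising P to the power 4:
P^4(0,0) = 0.3181

0.3181


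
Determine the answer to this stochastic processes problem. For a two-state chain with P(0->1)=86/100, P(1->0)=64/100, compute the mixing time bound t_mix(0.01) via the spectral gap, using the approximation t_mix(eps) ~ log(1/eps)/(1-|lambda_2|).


lambda_2 = |1 - p01 - p10| = |1 - 0.8600 - 0.6400| = 0.5000
t_mix ~ log(1/eps)/(1 - |lambda_2|)
= log(100)/(1 - 0.5000) = 4.6052/0.5000
= 9.2103

9.2103


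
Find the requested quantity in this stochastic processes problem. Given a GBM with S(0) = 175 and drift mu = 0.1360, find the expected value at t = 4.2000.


E[S(t)] = S(0) * exp(mu * t)
= 175 * exp(0.1360 * 4.2000)
= 175 * 1.7704
= 309.8183

309.8183


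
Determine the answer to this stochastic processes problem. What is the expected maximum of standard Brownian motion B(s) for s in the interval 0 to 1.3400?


E(max B(s)) = sqrt(2t/pi)
= sqrt(2*1.3400/pi)
= sqrt(0.8531)
= 0.9236

0.9236


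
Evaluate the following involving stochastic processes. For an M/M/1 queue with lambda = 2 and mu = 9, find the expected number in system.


rho = 2/9 = 0.2222
L = rho/(1-rho)
= 0.2222/0.7778
= 0.2857

0.2857


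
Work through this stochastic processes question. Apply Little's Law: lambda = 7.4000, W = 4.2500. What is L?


Little's Law: L = lambda * W
= 7.4000 * 4.2500
= 31.4500

31.4500


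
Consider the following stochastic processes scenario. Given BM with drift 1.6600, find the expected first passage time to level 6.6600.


Expected first passage time = a/mu
= 6.6600/1.6600
= 4.0120

4.0120


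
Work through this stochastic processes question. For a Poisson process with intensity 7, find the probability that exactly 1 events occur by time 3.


P(N(t)=k) = (lambda*t)^k * exp(-lambda*t) / k!
lambda*t = 21
= 21^1 * exp(-21) / 1!
= 21 * 7.5826e-10 / 1
= 1.5923e-08

1.5923e-08


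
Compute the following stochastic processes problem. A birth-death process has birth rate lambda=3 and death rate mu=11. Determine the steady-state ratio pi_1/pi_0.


For birth-death process, pi_n/pi_0 = (lambda/mu)^n
= (3/11)^1
= 0.2727

0.2727


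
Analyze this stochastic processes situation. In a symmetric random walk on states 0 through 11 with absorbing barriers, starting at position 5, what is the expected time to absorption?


For symmetric RW on 0,...,N with absorbing barriers, E(i) = i*(N-i)
E(5) = 5 * 6 = 30

30


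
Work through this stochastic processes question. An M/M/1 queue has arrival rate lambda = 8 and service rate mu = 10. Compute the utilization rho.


rho = lambda/mu
= 8/10
= 0.8000

0.8000


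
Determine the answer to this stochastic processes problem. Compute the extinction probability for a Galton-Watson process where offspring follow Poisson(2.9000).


Since mu = 2.9000 > 1, extinction prob q < 1.
Solve s = exp(mu*(s-1)) iteratively.
q = 0.0668

0.0668


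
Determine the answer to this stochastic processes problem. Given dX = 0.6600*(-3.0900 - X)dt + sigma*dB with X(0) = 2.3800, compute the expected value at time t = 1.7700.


E[X(t)] = mu + (X(0) - mu)*exp(-theta*t)
= -3.0900 + (2.3800 - -3.0900)*exp(-0.6600*1.7700)
= -3.0900 + 5.4700 * 0.3109
= -1.3892

-1.3892


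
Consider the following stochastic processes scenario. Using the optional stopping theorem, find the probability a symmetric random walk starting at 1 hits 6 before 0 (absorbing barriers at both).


By optional stopping theorem: E(M at tau) = M(0) = 1
P(hit 6)*6 + P(hit 0)*0 = 1
P(hit 6) = (1 - 0)/(6 - 0) = 1/6 = 0.1667

0.1667


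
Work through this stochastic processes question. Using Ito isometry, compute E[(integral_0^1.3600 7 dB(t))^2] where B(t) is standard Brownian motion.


By Ito isometry: E[(int f dB)^2] = int f^2 dt
= 7^2 * 1.3600
= 49 * 1.3600 = 66.6400

66.6400


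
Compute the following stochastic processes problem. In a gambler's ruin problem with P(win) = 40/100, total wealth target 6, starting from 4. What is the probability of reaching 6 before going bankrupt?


Gambler's ruin formula:
r = q/p = 0.6000/0.4000 = 1.5000
P(win) = (1 - r^i)/(1 - r^N)
= (1 - 1.5000^4)/(1 - 1.5000^6)
= 0.3910

0.3910


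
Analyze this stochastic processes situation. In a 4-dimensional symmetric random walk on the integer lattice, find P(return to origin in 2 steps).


P(return in 2 steps) = P(reverse first step) = 1/(2d)
= 1/8
= 0.1250

0.1250


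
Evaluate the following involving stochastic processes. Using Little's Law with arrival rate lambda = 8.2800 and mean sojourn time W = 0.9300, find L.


Little's Law: L = lambda * W
= 8.2800 * 0.9300
= 7.7004

7.7004


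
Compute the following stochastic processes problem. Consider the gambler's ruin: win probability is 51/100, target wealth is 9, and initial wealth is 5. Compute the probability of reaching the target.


Gambler's ruin formula:
r = q/p = 0.4900/0.5100 = 0.9608
P(win) = (1 - r^i)/(1 - r^N)
= (1 - 0.9608^5)/(1 - 0.9608^9)
= 0.5996

0.5996


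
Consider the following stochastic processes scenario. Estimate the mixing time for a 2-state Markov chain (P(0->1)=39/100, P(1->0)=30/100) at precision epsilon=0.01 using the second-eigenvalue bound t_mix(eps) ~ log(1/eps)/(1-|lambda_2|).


lambda_2 = |1 - p01 - p10| = |1 - 0.3900 - 0.3000| = 0.3100
t_mix ~ log(1/eps)/(1 - |lambda_2|)
= log(100)/(1 - 0.3100) = 4.6052/0.6900
= 6.6742

6.6742


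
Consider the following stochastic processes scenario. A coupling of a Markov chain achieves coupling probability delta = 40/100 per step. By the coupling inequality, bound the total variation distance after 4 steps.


TV distance bound <= (1-delta)^n
= (1 - 0.4000)^4
= 0.6000^4
= 0.1296

0.1296


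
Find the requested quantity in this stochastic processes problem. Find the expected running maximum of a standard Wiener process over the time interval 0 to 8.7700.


E(max B(s)) = sqrt(2t/pi)
= sqrt(2*8.7700/pi)
= sqrt(5.5832)
= 2.3629

2.3629


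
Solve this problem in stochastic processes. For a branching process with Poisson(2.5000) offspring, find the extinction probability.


Since mu = 2.5000 > 1, extinction prob q < 1.
Solve s = exp(mu*(s-1)) iteratively.
q = 0.1074

0.1074


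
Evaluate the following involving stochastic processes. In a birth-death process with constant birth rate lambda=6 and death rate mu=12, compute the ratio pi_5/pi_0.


For birth-death process, pi_n/pi_0 = (lambda/mu)^n
= (6/12)^5
= 0.0312

0.0312


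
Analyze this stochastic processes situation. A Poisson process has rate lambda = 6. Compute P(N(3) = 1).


P(N(t)=k) = (lambda*t)^k * exp(-lambda*t) / k!
lambda*t = 18
= 18^1 * exp(-18) / 1!
= 18 * 1.5230e-08 / 1
= 2.7414e-07

2.7414e-07


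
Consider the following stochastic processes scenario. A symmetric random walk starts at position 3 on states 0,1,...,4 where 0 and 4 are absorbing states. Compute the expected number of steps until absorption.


For symmetric RW on 0,...,N with absorbing barriers, E(i) = i*(N-i)
E(3) = 3 * 1 = 3

3


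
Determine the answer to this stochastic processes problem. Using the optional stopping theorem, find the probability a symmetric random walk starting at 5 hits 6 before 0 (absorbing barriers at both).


By optional stopping theorem: E(M at tau) = M(0) = 5
P(hit 6)*6 + P(hit 0)*0 = 5
P(hit 6) = (5 - 0)/(6 - 0) = 5/6 = 0.8333

0.8333


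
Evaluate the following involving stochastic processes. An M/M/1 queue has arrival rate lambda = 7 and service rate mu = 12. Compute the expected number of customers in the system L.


rho = 7/12 = 0.5833
L = rho/(1-rho)
= 0.5833/0.4167
= 1.4000

1.4000


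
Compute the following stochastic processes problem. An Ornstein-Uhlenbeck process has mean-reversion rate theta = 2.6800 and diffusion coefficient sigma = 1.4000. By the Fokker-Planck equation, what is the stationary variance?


Stationary variance = sigma^2 / (2*theta)
= 1.4000^2 / (2*2.6800)
= 1.9600 / 5.3600
= 0.3657

0.3657


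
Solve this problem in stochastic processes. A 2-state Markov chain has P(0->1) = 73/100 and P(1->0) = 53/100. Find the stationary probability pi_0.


Stationary distribution: pi_0 = p10/(p01+p10), pi_1 = p01/(p01+p10)
p01 = 0.7300, p10 = 0.5300
pi_0 = 0.4206

0.4206


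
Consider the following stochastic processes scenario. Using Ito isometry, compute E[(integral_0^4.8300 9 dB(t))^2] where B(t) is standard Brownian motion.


By Ito isometry: E[(int f dB)^2] = int f^2 dt
= 9^2 * 4.8300
= 81 * 4.8300 = 391.2300

391.2300


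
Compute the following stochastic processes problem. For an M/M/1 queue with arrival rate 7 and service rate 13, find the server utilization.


rho = lambda/mu
= 7/13
= 0.5385

0.5385


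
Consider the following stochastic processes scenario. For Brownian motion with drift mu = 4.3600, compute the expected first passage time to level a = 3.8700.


Expected first passage time = a/mu
= 3.8700/4.3600
= 0.8876

0.8876


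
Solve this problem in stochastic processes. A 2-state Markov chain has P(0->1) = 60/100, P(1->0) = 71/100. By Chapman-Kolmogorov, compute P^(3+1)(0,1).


P^4 = P^3 * P^1
Computing via matrix multiplication of the transition matrix.
Entry (0,1) of P^4 = 0.4538

0.4538


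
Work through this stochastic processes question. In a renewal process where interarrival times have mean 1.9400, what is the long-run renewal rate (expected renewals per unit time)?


Long-run renewal rate = 1/E(X)
= 1/1.9400
= 0.5155

0.5155


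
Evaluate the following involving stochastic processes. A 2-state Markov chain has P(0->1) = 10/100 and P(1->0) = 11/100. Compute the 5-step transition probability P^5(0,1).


Computing P^5 by matrix multiplication.
P = [[0.9000, 0.1000], [0.1100, 0.8900]]
After raising P to the power 5:
P^5(0,1) = 0.3297

0.3297


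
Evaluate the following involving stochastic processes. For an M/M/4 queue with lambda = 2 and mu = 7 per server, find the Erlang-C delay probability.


a = lambda/mu = 0.2857
rho = a/c = 0.0714
Erlang-C formula applied:
C(c,a) = 2.2471e-04

2.2471e-04


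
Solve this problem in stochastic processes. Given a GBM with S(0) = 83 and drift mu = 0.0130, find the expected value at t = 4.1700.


E[S(t)] = S(0) * exp(mu * t)
= 83 * exp(0.0130 * 4.1700)
= 83 * 1.0557
= 87.6236

87.6236


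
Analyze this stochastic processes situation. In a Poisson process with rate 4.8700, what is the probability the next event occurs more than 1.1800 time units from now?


P(X > t) = exp(-lambda * t)
= exp(-4.8700 * 1.1800)
= exp(-5.7466) = 0.0032

0.0032


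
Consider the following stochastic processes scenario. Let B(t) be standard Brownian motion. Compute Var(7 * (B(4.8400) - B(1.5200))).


Var(alpha*(B(t)-B(s))) = alpha^2 * (t-s)
= 7^2 * (4.8400 - 1.5200)
= 49 * 3.3200
= 162.6800

162.6800


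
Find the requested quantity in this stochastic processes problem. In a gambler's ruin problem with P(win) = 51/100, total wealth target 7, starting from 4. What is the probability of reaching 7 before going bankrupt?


Gambler's ruin formula:
r = q/p = 0.4900/0.5100 = 0.9608
P(win) = (1 - r^i)/(1 - r^N)
= (1 - 0.9608^4)/(1 - 0.9608^7)
= 0.6054

0.6054


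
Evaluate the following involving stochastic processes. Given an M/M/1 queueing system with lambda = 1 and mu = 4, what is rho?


rho = lambda/mu
= 1/4
= 0.2500

0.2500


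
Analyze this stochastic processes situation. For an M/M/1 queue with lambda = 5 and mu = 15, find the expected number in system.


rho = 5/15 = 0.3333
L = rho/(1-rho)
= 0.3333/0.6667
= 0.5000

0.5000


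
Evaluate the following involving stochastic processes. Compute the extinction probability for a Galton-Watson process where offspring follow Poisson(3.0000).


Since mu = 3.0000 > 1, extinction prob q < 1.
Solve s = exp(mu*(s-1)) iteratively.
q = 0.0595

0.0595
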